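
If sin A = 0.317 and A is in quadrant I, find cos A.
cos A = 0.9484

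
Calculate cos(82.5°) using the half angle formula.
cos(82.5°) = √((1 + cos 165°)/2) = 0.1305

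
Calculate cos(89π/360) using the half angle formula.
cos(89π/360) = √((1 + cos 89π/180)/2) = 0.7133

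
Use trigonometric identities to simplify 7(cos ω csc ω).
7(cos ω csc ω) = 7(cot ω) (using Reciprocal + quotient)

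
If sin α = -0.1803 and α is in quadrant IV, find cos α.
cos α = 0.9836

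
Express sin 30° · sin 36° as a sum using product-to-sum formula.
sin 30° sin 36° = (1/2)[cos(30°-36°) - cos(30°+36°)]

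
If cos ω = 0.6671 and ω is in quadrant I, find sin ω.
sin ω = 0.745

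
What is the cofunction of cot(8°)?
cot(8°) = tan(90° - 8°) = tan(82°)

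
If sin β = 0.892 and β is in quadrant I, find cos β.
cos β = 0.452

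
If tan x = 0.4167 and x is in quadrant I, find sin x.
sin x = 0.3846 (using tan²x + 1 = sec²x)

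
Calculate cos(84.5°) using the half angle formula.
cos(84.5°) = √((1 + cos 169°)/2) = 0.09585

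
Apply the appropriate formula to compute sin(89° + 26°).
sin(89° + 26°) = sin 89° cos 26° + cos 89° sin 26° = 0.9063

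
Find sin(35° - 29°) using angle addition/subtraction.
sin(35° - 29°) = sin 35° cos 29° - cos 35° sin 29° = 0.1045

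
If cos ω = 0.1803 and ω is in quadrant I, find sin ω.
sin ω = 0.9836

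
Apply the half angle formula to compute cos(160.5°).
cos(160.5°) = -√((1 + cos 321°)/2) = -0.9426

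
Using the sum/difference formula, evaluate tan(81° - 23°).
tan(81° - 23°) = (tan 81° - tan 23°)/(1 + tan 81° tan 23°) = 1.6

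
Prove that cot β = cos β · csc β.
RHS = cos β · (1/sin β) = cos β/sin β = cot β = LHS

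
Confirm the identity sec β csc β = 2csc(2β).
RHS = 2/sin(2β) = 2/(2 sin β cos β) = 1/(sin β cos β) = (1/cos β)(1/sin β) = sec β csc β = LHS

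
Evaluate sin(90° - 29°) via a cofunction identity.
sin(90° - 29°) = cos(29°) = 0.8746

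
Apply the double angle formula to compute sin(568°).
sin(568°) = 2 sin 284° cos 284° = -0.4695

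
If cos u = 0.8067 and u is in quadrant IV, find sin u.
sin u = -0.591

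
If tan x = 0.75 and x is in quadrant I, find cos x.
cos x = 0.8 (using tan²x + 1 = sec²x)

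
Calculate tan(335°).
tan(335°) = -0.4663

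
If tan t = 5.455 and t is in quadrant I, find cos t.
cos t = 0.1803 (using tan²t + 1 = sec²t)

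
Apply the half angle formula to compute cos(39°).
cos(39°) = √((1 + cos 78°)/2) = 0.7771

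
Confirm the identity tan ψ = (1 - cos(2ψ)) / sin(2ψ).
RHS = 2sin²ψ / (2 sin ψ cos ψ) = sin ψ/cos ψ = tan ψ = LHS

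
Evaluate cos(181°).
cos(181°) = -0.9998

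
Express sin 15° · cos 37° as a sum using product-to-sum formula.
sin 15° cos 37° = (1/2)[sin(15°+37°) + sin(15°-37°)]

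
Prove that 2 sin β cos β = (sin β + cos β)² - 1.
RHS = sin²β + 2 sin β cos β + cos²β - 1 = (sin²β + cos²β) + 2 sin β cos β - 1 = 1 + 2 sin β cos β - 1 = 2 sin β cos β = LHS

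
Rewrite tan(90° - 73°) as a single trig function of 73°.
tan(90° - 73°) = cot(73°)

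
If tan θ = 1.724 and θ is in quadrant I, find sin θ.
sin θ = 0.865 (using tan²θ + 1 = sec²θ)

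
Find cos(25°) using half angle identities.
cos(25°) = √((1 + cos 50°)/2) = 0.9063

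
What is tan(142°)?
tan(142°) = -0.7813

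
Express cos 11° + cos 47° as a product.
cos 11° + cos 47° = 2 cos(29°) cos(-18°)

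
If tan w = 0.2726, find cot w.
cot w = 1/tan w = 3.668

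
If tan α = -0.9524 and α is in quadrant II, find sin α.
sin α = 0.6897 (using tan²α + 1 = sec²α)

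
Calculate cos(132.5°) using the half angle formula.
cos(132.5°) = -√((1 + cos 265°)/2) = -0.6756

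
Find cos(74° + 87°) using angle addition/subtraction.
cos(74° + 87°) = cos 74° cos 87° - sin 74° sin 87° = -0.9455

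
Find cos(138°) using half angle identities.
cos(138°) = -√((1 + cos 276°)/2) = -0.7431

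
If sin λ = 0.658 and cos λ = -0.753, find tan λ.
tan λ = sin λ / cos λ = -0.8738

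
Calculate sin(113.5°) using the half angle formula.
sin(113.5°) = √((1 - cos 227°)/2) = 0.9171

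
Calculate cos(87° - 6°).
cos(87° - 6°) = cos 87° cos 6° + sin 87° sin 6° = 0.1564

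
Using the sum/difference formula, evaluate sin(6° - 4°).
sin(6° - 4°) = sin 6° cos 4° - cos 6° sin 4° = 0.0349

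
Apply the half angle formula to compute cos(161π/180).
cos(161π/180) = -√((1 + cos 161π/90)/2) = -0.9455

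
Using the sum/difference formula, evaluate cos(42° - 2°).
cos(42° - 2°) = cos 42° cos 2° + sin 42° sin 2° = 0.766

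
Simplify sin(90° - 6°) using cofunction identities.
sin(90° - 6°) = cos(6°)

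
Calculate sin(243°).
sin(243°) = -0.891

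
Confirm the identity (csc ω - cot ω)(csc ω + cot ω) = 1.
LHS = csc²ω - cot²ω = (1 + cot²ω) - cot²ω = 1 = RHS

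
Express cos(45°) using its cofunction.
cos(45°) = sin(90° - 45°) = sin(45°)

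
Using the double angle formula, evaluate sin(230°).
sin(230°) = 2 sin 115° cos 115° = -0.766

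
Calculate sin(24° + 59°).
sin(24° + 59°) = sin 24° cos 59° + cos 24° sin 59° = 0.9925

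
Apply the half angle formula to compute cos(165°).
cos(165°) = -√((1 + cos 330°)/2) = -(√6+√2)/4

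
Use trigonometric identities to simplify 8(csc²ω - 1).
8(csc²ω - 1) = 8(cot²ω) (using Pythagorean identity)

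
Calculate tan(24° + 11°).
tan(24° + 11°) = (tan 24° + tan 11°)/(1 - tan 24° tan 11°) = 0.7002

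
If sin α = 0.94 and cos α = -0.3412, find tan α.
tan α = sin α / cos α = -2.755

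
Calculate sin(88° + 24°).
sin(88° + 24°) = sin 88° cos 24° + cos 88° sin 24° = 0.9272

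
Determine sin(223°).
sin(223°) = -0.682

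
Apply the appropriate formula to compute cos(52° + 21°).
cos(52° + 21°) = cos 52° cos 21° - sin 52° sin 21° = 0.2924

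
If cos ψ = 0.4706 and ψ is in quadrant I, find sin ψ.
sin ψ = 0.8823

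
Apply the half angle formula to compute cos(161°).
cos(161°) = -√((1 + cos 322°)/2) = -0.9455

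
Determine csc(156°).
csc(156°) = 2.459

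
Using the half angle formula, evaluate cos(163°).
cos(163°) = -√((1 + cos 326°)/2) = -0.9563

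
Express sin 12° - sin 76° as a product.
sin 12° - sin 76° = 2 cos(44°) sin(-32°)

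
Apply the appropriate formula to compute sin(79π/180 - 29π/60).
sin(79π/180 - 29π/60) = sin 79π/180 cos 29π/60 - cos 79π/180 sin 29π/60 = -0.1392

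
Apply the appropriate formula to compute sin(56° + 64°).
sin(56° + 64°) = sin 56° cos 64° + cos 56° sin 64° = √3/2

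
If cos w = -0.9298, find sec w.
sec w = 1/cos w = -1.076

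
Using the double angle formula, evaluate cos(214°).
cos(214°) = cos²107° - sin²107° = -0.829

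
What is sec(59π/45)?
sec(59π/45) = -1.788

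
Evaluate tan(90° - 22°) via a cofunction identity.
tan(90° - 22°) = cot(22°) = 2.475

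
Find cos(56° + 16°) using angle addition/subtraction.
cos(56° + 16°) = cos 56° cos 16° - sin 56° sin 16° = 0.309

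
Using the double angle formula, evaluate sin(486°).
sin(486°) = 2 sin 243° cos 243° = 0.809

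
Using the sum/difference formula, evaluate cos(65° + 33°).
cos(65° + 33°) = cos 65° cos 33° - sin 65° sin 33° = -0.1392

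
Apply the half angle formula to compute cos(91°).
cos(91°) = -√((1 + cos 182°)/2) = -0.01745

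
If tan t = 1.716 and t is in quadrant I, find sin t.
sin t = 0.864 (using tan²t + 1 = sec²t)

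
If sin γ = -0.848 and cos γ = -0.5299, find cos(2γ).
cos(2γ) = cos²γ - sin²γ = -0.4383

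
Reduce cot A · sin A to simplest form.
cot A · sin A = cos A (using Quotient identity)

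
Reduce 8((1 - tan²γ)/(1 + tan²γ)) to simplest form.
8((1 - tan²γ)/(1 + tan²γ)) = 8(cos(2γ)) (using Double angle)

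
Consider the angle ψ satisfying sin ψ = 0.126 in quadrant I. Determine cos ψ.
cos ψ = √(1 - sin²ψ) = 0.992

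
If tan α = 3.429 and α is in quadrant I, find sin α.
sin α = 0.96 (using tan²α + 1 = sec²α)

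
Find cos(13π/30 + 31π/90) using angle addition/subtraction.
cos(13π/30 + 31π/90) = cos 13π/30 cos 31π/90 - sin 13π/30 sin 31π/90 = -0.766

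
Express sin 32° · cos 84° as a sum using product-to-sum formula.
sin 32° cos 84° = (1/2)[sin(32°+84°) + sin(32°-84°)]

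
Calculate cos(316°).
cos(316°) = 0.7193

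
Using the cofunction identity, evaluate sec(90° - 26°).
sec(90° - 26°) = csc(26°) = 2.281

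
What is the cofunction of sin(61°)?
sin(61°) = cos(90° - 61°) = cos(29°)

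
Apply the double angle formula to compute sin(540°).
sin(540°) = 2 sin 270° cos 270° = 0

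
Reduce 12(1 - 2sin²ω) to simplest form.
12(1 - 2sin²ω) = 12(cos(2ω)) (using Double angle)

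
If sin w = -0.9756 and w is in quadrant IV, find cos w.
cos w = 0.2196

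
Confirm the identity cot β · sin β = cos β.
LHS = (cos β/sin β) · sin β = cos β = RHS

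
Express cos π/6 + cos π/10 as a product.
cos π/6 + cos π/10 = 2 cos(2π/15) cos(π/30)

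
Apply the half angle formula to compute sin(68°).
sin(68°) = √((1 - cos 136°)/2) = 0.9272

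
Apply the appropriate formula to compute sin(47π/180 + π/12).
sin(47π/180 + π/12) = sin 47π/180 cos π/12 + cos 47π/180 sin π/12 = 0.8829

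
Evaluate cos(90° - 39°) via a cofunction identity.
cos(90° - 39°) = sin(39°) = 0.6293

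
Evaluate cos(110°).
cos(110°) = -0.342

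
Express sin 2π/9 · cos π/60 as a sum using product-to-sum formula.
sin 2π/9 cos π/60 = (1/2)[sin(2π/9+π/60) + sin(2π/9-π/60)]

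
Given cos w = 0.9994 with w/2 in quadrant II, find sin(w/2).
sin(w/2) = ±√((1 - cos w)/2); positive since w/2 ∈ QII, so sin(w/2) = 0.01732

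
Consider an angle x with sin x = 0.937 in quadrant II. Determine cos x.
cos x = ±√(1 - sin²x) = -0.3493 (negative in QII)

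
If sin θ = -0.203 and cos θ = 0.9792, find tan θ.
tan θ = sin θ / cos θ = -0.2073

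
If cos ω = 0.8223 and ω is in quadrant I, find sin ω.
sin ω = 0.5691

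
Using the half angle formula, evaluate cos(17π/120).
cos(17π/120) = √((1 + cos 17π/60)/2) = 0.9026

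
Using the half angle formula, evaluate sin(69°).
sin(69°) = √((1 - cos 138°)/2) = 0.9336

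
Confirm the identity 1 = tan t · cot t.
RHS = (sin t/cos t) · (cos t/sin t) = 1 = LHS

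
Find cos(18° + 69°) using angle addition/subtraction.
cos(18° + 69°) = cos 18° cos 69° - sin 18° sin 69° = 0.05234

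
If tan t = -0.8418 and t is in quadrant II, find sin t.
sin t = 0.644 (using tan²t + 1 = sec²t)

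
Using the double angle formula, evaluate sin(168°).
sin(168°) = 2 sin 84° cos 84° = 0.2079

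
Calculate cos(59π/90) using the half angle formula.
cos(59π/90) = -√((1 + cos 59π/45)/2) = -0.4695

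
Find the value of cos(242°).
cos(242°) = -0.4695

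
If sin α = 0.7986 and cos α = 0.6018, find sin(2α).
sin(2α) = 2 sin α cos α = 0.9612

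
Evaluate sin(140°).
sin(140°) = 0.6428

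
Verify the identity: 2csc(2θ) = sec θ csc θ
LHS = 2/sin(2θ) = 2/(2 sin θ cos θ) = 1/(sin θ cos θ) = (1/cos θ)(1/sin θ) = sec θ csc θ = RHS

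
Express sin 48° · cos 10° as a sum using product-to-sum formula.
sin 48° cos 10° = (1/2)[sin(48°+10°) + sin(48°-10°)]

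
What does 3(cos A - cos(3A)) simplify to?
3(cos A - cos(3A)) = 3(2 sin(2A) sin A) (using Sum-to-product)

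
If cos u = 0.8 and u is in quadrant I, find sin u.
sin u = 0.6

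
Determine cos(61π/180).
cos(61π/180) = 0.4848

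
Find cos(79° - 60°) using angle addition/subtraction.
cos(79° - 60°) = cos 79° cos 60° + sin 79° sin 60° = 0.9455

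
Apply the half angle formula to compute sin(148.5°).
sin(148.5°) = √((1 - cos 297°)/2) = 0.5225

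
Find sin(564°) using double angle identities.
sin(564°) = 2 sin 282° cos 282° = -0.4067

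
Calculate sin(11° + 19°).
sin(11° + 19°) = sin 11° cos 19° + cos 11° sin 19° = 1/2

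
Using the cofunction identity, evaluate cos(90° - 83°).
cos(90° - 83°) = sin(83°) = 0.9925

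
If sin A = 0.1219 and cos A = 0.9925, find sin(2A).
sin(2A) = 2 sin A cos A = 0.242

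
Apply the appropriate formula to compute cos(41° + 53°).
cos(41° + 53°) = cos 41° cos 53° - sin 41° sin 53° = -0.06976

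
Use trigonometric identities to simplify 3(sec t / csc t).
3(sec t / csc t) = 3(tan t) (using Reciprocal identities)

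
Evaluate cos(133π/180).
cos(133π/180) = -0.682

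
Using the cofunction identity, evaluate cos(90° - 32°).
cos(90° - 32°) = sin(32°) = 0.5299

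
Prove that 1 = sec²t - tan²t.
RHS = 1/cos²t - sin²t/cos²t = (1 - sin²t)/cos²t = cos²t/cos²t = 1 = LHS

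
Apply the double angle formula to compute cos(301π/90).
cos(301π/90) = cos²301π/180 - sin²301π/180 = -0.4695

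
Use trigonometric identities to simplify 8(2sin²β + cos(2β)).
8(2sin²β + cos(2β)) = 8 (using Double angle)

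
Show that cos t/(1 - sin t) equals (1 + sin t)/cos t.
RHS = (1 + sin t)(1 - sin t) / (cos t(1 - sin t)) = (1 - sin²t) / (cos t(1 - sin t)) = cos²t / (cos t(1 - sin t)) = cos t/(1 - sin t) = LHS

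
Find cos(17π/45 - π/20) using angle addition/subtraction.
cos(17π/45 - π/20) = cos 17π/45 cos π/20 + sin 17π/45 sin π/20 = 0.515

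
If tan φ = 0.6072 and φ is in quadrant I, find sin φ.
sin φ = 0.519 (using tan²φ + 1 = sec²φ)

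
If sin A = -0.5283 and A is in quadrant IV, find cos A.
cos A = 0.8491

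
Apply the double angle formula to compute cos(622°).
cos(622°) = cos²311° - sin²311° = -0.1392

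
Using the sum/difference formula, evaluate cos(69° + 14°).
cos(69° + 14°) = cos 69° cos 14° - sin 69° sin 14° = 0.1219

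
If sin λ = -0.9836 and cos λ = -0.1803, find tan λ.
tan λ = sin λ / cos λ = 5.455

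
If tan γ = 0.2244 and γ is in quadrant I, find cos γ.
cos γ = 0.9757 (using tan²γ + 1 = sec²γ)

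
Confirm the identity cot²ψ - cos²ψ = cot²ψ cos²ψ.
LHS = cos²ψ/sin²ψ - cos²ψ = cos²ψ(1/sin²ψ - 1) = cos²ψ · (1 - sin²ψ)/sin²ψ = cos²ψ · cos²ψ/sin²ψ = cos²ψ · cot²ψ = RHS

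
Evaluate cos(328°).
cos(328°) = 0.848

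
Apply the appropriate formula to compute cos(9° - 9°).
cos(9° - 9°) = cos 9° cos 9° + sin 9° sin 9° = 1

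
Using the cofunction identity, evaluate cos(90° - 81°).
cos(90° - 81°) = sin(81°) = 0.9877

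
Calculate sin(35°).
sin(35°) = 0.5736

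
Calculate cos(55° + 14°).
cos(55° + 14°) = cos 55° cos 14° - sin 55° sin 14° = 0.3584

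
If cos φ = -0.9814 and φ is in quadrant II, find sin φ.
sin φ = 0.192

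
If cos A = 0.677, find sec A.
sec A = 1/cos A = 1.477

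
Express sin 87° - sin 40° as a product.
sin 87° - sin 40° = 2 cos(63.5°) sin(23.5°)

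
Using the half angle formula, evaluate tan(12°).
tan(12°) = sin 24° / (1 + cos 24°) = 0.2126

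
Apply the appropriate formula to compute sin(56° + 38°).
sin(56° + 38°) = sin 56° cos 38° + cos 56° sin 38° = 0.9976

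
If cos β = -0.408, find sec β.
sec β = 1/cos β = -2.451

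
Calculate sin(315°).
sin(315°) = -√2/2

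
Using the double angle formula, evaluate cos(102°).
cos(102°) = cos²51° - sin²51° = -0.2079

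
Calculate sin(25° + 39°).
sin(25° + 39°) = sin 25° cos 39° + cos 25° sin 39° = 0.8988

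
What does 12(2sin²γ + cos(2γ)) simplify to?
12(2sin²γ + cos(2γ)) = 12 (using Double angle)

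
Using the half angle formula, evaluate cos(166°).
cos(166°) = -√((1 + cos 332°)/2) = -0.9703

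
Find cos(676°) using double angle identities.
cos(676°) = cos²338° - sin²338° = 0.7193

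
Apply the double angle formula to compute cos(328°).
cos(328°) = 1 - 2sin²164° = 0.848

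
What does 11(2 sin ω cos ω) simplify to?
11(2 sin ω cos ω) = 11(sin(2ω)) (using Double angle)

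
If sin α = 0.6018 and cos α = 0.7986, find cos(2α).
cos(2α) = cos²α - sin²α = 0.2756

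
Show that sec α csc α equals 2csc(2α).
RHS = 2/sin(2α) = 2/(2 sin α cos α) = 1/(sin α cos α) = (1/cos α)(1/sin α) = sec α csc α = LHS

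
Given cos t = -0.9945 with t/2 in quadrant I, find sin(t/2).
sin(t/2) = ±√((1 - cos t)/2); positive since t/2 ∈ QI, so sin(t/2) = 0.9986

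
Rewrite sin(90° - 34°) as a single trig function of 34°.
sin(90° - 34°) = cos(34°)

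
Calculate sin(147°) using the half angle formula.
sin(147°) = √((1 - cos 294°)/2) = 0.5446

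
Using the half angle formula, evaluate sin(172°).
sin(172°) = √((1 - cos 344°)/2) = 0.1392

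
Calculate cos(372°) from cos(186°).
cos(372°) = cos²186° - sin²186° = 0.9781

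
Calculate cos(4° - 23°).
cos(4° - 23°) = cos 4° cos 23° + sin 4° sin 23° = 0.9455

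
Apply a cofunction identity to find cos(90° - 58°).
cos(90° - 58°) = sin(58°) = 0.848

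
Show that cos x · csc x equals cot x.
LHS = cos x · (1/sin x) = cos x/sin x = cot x = RHS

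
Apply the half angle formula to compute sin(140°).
sin(140°) = √((1 - cos 280°)/2) = 0.6428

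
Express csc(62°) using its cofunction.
csc(62°) = sec(90° - 62°) = sec(28°)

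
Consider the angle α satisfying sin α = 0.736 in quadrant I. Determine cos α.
cos α = √(1 - sin²α) = 0.677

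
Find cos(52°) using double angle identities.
cos(52°) = 2cos²26° - 1 = 0.6157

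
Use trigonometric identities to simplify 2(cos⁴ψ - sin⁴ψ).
2(cos⁴ψ - sin⁴ψ) = 2(cos(2ψ)) (using Factoring + double angle)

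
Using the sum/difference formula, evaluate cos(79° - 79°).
cos(79° - 79°) = cos 79° cos 79° + sin 79° sin 79° = 1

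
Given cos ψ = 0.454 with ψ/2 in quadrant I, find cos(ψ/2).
cos(ψ/2) = ±√((1 + cos ψ)/2); positive since ψ/2 ∈ QI, so cos(ψ/2) = 0.8526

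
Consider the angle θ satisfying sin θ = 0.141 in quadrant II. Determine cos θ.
cos θ = ±√(1 - sin²θ) = -0.99 (negative in QII)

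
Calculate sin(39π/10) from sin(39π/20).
sin(39π/10) = 2 sin 39π/20 cos 39π/20 = -0.309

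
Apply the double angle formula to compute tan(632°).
tan(632°) = 2 tan 316° / (1 - tan²316°) = -28.64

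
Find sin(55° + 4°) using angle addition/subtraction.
sin(55° + 4°) = sin 55° cos 4° + cos 55° sin 4° = 0.8572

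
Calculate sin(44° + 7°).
sin(44° + 7°) = sin 44° cos 7° + cos 44° sin 7° = 0.7771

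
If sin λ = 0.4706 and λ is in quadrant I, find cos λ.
cos λ = 0.8823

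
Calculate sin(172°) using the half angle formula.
sin(172°) = √((1 - cos 344°)/2) = 0.1392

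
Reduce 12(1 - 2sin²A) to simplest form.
12(1 - 2sin²A) = 12(cos(2A)) (using Double angle)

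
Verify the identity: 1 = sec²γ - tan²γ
RHS = 1/cos²γ - sin²γ/cos²γ = (1 - sin²γ)/cos²γ = cos²γ/cos²γ = 1 = LHS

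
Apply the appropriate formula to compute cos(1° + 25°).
cos(1° + 25°) = cos 1° cos 25° - sin 1° sin 25° = 0.8988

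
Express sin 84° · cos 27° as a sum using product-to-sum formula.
sin 84° cos 27° = (1/2)[sin(84°+27°) + sin(84°-27°)]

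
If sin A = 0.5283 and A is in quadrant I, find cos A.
cos A = 0.8491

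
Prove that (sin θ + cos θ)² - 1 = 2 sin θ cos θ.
LHS = sin²θ + 2 sin θ cos θ + cos²θ - 1 = (sin²θ + cos²θ) + 2 sin θ cos θ - 1 = 1 + 2 sin θ cos θ - 1 = 2 sin θ cos θ = RHS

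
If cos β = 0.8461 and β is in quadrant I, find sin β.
sin β = 0.533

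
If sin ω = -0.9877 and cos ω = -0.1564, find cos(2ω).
cos(2ω) = cos²ω - sin²ω = -0.9511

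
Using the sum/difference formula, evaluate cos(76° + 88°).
cos(76° + 88°) = cos 76° cos 88° - sin 76° sin 88° = -0.9613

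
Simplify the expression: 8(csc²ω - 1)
8(csc²ω - 1) = 8(cot²ω) (using Pythagorean identity)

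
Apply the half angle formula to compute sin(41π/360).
sin(41π/360) = √((1 - cos 41π/180)/2) = 0.3502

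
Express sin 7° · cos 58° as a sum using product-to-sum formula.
sin 7° cos 58° = (1/2)[sin(7°+58°) + sin(7°-58°)]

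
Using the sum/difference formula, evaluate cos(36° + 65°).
cos(36° + 65°) = cos 36° cos 65° - sin 36° sin 65° = -0.1908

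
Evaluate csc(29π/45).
csc(29π/45) = 1.113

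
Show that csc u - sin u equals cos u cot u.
LHS = 1/sin u - sin u = (1 - sin²u)/sin u = cos²u/sin u = cos u · (cos u/sin u) = cos u cot u = RHS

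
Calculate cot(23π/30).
cot(23π/30) = -1.111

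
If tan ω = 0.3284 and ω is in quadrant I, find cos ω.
cos ω = 0.9501 (using tan²ω + 1 = sec²ω)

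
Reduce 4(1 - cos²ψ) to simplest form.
4(1 - cos²ψ) = 4(sin²ψ) (using Pythagorean identity)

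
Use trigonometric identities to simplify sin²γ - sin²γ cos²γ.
sin²γ - sin²γ cos²γ = sin⁴γ (using Factoring)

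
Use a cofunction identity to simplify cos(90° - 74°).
cos(90° - 74°) = sin(74°)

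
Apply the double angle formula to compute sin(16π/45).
sin(16π/45) = 2 sin 8π/45 cos 8π/45 = 0.8988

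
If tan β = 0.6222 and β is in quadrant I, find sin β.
sin β = 0.5283 (using tan²β + 1 = sec²β)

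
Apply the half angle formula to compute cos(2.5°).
cos(2.5°) = √((1 + cos 5°)/2) = 0.999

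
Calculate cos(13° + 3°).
cos(13° + 3°) = cos 13° cos 3° - sin 13° sin 3° = 0.9613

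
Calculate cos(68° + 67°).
cos(68° + 67°) = cos 68° cos 67° - sin 68° sin 67° = -√2/2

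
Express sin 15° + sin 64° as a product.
sin 15° + sin 64° = 2 sin(39.5°) cos(-24.5°)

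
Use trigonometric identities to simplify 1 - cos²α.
1 - cos²α = sin²α (using Pythagorean identity)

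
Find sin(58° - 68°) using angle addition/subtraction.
sin(58° - 68°) = sin 58° cos 68° - cos 58° sin 68° = -0.1736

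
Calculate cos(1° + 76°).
cos(1° + 76°) = cos 1° cos 76° - sin 1° sin 76° = 0.225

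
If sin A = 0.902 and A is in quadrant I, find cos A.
cos A = 0.4317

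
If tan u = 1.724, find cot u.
cot u = 1/tan u = 0.58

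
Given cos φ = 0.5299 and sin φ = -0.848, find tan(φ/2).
tan(φ/2) = sin φ / (1 + cos φ) = -0.5543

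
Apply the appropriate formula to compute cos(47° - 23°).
cos(47° - 23°) = cos 47° cos 23° + sin 47° sin 23° = 0.9135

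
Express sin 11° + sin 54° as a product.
sin 11° + sin 54° = 2 sin(32.5°) cos(-21.5°)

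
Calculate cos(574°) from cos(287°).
cos(574°) = cos²287° - sin²287° = -0.829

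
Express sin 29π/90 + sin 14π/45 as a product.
sin 29π/90 + sin 14π/45 = 2 sin(19π/60) cos(π/180)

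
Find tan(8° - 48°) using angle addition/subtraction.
tan(8° - 48°) = (tan 8° - tan 48°)/(1 + tan 8° tan 48°) = -0.8391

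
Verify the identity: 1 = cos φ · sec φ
RHS = cos φ · (1/cos φ) = 1 = LHS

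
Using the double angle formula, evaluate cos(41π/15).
cos(41π/15) = cos²41π/30 - sin²41π/30 = -0.6691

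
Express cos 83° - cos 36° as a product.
cos 83° - cos 36° = -2 sin(59.5°) sin(23.5°)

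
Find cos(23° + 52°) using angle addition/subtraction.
cos(23° + 52°) = cos 23° cos 52° - sin 23° sin 52° = (√6-√2)/4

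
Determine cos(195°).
cos(195°) = -(√6+√2)/4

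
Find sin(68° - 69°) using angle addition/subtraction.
sin(68° - 69°) = sin 68° cos 69° - cos 68° sin 69° = -0.01745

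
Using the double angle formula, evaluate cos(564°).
cos(564°) = 2cos²282° - 1 = -0.9135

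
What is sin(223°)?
sin(223°) = -0.682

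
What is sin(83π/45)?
sin(83π/45) = -0.4695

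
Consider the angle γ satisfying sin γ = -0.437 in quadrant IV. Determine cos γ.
cos γ = √(1 - sin²γ) = 0.8995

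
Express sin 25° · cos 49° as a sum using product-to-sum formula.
sin 25° cos 49° = (1/2)[sin(25°+49°) + sin(25°-49°)]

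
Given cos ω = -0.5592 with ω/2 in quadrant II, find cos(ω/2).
cos(ω/2) = ±√((1 + cos ω)/2); negative since ω/2 ∈ QII, so cos(ω/2) = -0.4695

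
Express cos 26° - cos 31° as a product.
cos 26° - cos 31° = -2 sin(28.5°) sin(-2.5°)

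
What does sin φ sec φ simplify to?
sin φ sec φ = tan φ (using Reciprocal + quotient)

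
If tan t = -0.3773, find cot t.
cot t = 1/tan t = -2.65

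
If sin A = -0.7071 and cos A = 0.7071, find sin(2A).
sin(2A) = 2 sin A cos A = -1.0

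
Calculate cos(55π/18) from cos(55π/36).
cos(55π/18) = cos²55π/36 - sin²55π/36 = -0.9848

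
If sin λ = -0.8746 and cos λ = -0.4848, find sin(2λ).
sin(2λ) = 2 sin λ cos λ = 0.848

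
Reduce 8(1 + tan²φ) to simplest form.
8(1 + tan²φ) = 8(sec²φ) (using Pythagorean identity)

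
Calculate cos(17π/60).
cos(17π/60) = 0.6293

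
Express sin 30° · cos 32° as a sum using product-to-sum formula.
sin 30° cos 32° = (1/2)[sin(30°+32°) + sin(30°-32°)]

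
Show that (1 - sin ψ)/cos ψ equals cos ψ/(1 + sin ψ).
LHS = (1 - sin ψ)(1 + sin ψ) / (cos ψ(1 + sin ψ)) = (1 - sin²ψ) / (cos ψ(1 + sin ψ)) = cos²ψ / (cos ψ(1 + sin ψ)) = cos ψ/(1 + sin ψ) = RHS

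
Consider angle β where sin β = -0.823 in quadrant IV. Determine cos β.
cos β = √(1 - sin²β) = 0.568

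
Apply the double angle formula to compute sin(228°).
sin(228°) = 2 sin 114° cos 114° = -0.7431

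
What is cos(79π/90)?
cos(79π/90) = -0.9272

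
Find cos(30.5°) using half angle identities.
cos(30.5°) = √((1 + cos 61°)/2) = 0.8616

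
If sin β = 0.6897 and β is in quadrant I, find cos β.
cos β = 0.7241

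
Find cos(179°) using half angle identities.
cos(179°) = -√((1 + cos 358°)/2) = -0.9998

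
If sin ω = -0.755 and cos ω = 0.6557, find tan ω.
tan ω = sin ω / cos ω = -1.151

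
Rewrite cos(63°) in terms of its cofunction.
cos(63°) = sin(90° - 63°) = sin(27°)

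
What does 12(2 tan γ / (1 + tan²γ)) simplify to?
12(2 tan γ / (1 + tan²γ)) = 12(sin(2γ)) (using Double angle)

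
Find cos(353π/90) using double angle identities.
cos(353π/90) = cos²353π/180 - sin²353π/180 = 0.9703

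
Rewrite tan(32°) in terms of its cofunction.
tan(32°) = cot(90° - 32°) = cot(58°)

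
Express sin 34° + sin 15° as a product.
sin 34° + sin 15° = 2 sin(24.5°) cos(9.5°)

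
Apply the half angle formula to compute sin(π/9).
sin(π/9) = √((1 - cos 2π/9)/2) = 0.342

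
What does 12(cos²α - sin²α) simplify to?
12(cos²α - sin²α) = 12(cos(2α)) (using Double angle)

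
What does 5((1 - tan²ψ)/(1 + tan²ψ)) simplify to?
5((1 - tan²ψ)/(1 + tan²ψ)) = 5(cos(2ψ)) (using Double angle)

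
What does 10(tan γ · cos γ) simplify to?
10(tan γ · cos γ) = 10(sin γ) (using Quotient identity)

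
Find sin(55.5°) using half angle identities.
sin(55.5°) = √((1 - cos 111°)/2) = 0.8241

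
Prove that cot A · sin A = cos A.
LHS = (cos A/sin A) · sin A = cos A = RHS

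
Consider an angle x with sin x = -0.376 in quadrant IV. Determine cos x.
cos x = √(1 - sin²x) = 0.9266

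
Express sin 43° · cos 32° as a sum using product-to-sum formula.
sin 43° cos 32° = (1/2)[sin(43°+32°) + sin(43°-32°)]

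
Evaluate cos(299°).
cos(299°) = 0.4848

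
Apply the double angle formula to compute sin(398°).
sin(398°) = 2 sin 199° cos 199° = 0.6157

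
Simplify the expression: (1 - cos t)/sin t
(1 - cos t)/sin t = tan(t/2) (using Half angle)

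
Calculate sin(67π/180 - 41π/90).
sin(67π/180 - 41π/90) = sin 67π/180 cos 41π/90 - cos 67π/180 sin 41π/90 = -(√6-√2)/4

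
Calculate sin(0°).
sin(0°) = 0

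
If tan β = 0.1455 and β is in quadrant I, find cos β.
cos β = 0.9896 (using tan²β + 1 = sec²β)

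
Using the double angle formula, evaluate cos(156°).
cos(156°) = cos²78° - sin²78° = -0.9135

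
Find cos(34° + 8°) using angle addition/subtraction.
cos(34° + 8°) = cos 34° cos 8° - sin 34° sin 8° = 0.7431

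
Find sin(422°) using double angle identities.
sin(422°) = 2 sin 211° cos 211° = 0.8829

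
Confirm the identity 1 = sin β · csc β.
RHS = sin β · (1/sin β) = 1 = LHS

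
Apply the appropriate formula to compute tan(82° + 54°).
tan(82° + 54°) = (tan 82° + tan 54°)/(1 - tan 82° tan 54°) = -0.9657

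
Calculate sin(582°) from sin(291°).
sin(582°) = 2 sin 291° cos 291° = -0.6691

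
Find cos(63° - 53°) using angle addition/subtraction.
cos(63° - 53°) = cos 63° cos 53° + sin 63° sin 53° = 0.9848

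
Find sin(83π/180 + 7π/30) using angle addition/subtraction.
sin(83π/180 + 7π/30) = sin 83π/180 cos 7π/30 + cos 83π/180 sin 7π/30 = 0.8192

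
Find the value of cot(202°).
cot(202°) = 2.475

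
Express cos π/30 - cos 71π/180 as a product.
cos π/30 - cos 71π/180 = -2 sin(77π/360) sin(-13π/72)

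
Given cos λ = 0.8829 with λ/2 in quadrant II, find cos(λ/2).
cos(λ/2) = ±√((1 + cos λ)/2); negative since λ/2 ∈ QII, so cos(λ/2) = -0.9703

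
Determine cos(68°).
cos(68°) = 0.3746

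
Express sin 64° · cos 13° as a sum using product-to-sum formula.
sin 64° cos 13° = (1/2)[sin(64°+13°) + sin(64°-13°)]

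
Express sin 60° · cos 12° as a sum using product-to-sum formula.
sin 60° cos 12° = (1/2)[sin(60°+12°) + sin(60°-12°)]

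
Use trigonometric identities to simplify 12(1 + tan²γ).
12(1 + tan²γ) = 12(sec²γ) (using Pythagorean identity)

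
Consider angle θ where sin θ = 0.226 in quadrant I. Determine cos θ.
cos θ = √(1 - sin²θ) = 0.9741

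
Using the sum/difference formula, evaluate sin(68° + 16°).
sin(68° + 16°) = sin 68° cos 16° + cos 68° sin 16° = 0.9945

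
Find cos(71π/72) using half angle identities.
cos(71π/72) = -√((1 + cos 71π/36)/2) = -0.999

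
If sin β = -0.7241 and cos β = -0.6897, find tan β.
tan β = sin β / cos β = 1.05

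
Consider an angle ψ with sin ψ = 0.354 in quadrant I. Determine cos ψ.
cos ψ = √(1 - sin²ψ) = 0.9352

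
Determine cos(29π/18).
cos(29π/18) = 0.342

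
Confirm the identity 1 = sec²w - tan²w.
RHS = 1/cos²w - sin²w/cos²w = (1 - sin²w)/cos²w = cos²w/cos²w = 1 = LHS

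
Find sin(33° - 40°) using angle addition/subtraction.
sin(33° - 40°) = sin 33° cos 40° - cos 33° sin 40° = -0.1219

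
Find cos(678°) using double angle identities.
cos(678°) = 1 - 2sin²339° = 0.7431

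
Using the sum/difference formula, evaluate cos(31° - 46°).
cos(31° - 46°) = cos 31° cos 46° + sin 31° sin 46° = (√6+√2)/4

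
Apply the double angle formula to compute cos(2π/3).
cos(2π/3) = cos²π/3 - sin²π/3 = -1/2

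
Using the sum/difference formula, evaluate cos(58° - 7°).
cos(58° - 7°) = cos 58° cos 7° + sin 58° sin 7° = 0.6293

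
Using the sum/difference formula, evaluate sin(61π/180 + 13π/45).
sin(61π/180 + 13π/45) = sin 61π/180 cos 13π/45 + cos 61π/180 sin 13π/45 = 0.9205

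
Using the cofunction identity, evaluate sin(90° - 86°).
sin(90° - 86°) = cos(86°) = 0.06976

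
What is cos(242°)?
cos(242°) = -0.4695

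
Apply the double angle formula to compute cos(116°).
cos(116°) = cos²58° - sin²58° = -0.4384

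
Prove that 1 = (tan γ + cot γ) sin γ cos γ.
RHS = (sin γ/cos γ + cos γ/sin γ) sin γ cos γ = ((sin²γ + cos²γ)/(sin γ cos γ)) · sin γ cos γ = sin²γ + cos²γ = 1 = LHS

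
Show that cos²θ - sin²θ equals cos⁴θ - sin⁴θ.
RHS = (cos²θ - sin²θ)(cos²θ + sin²θ) = (cos²θ - sin²θ) · 1 = cos²θ - sin²θ = LHS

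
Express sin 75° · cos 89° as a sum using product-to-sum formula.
sin 75° cos 89° = (1/2)[sin(75°+89°) + sin(75°-89°)]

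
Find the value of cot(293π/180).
cot(293π/180) = -0.4245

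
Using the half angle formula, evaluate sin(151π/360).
sin(151π/360) = √((1 - cos 151π/180)/2) = 0.9681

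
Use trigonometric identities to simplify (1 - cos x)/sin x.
(1 - cos x)/sin x = tan(x/2) (using Half angle)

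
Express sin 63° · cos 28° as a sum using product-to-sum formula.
sin 63° cos 28° = (1/2)[sin(63°+28°) + sin(63°-28°)]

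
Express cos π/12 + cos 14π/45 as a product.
cos π/12 + cos 14π/45 = 2 cos(71π/360) cos(-41π/360)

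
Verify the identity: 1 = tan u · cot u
RHS = (sin u/cos u) · (cos u/sin u) = 1 = LHS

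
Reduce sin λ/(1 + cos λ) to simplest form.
sin λ/(1 + cos λ) = tan(λ/2) (using Half angle)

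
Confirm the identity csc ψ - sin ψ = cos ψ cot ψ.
LHS = 1/sin ψ - sin ψ = (1 - sin²ψ)/sin ψ = cos²ψ/sin ψ = cos ψ · (cos ψ/sin ψ) = cos ψ cot ψ = RHS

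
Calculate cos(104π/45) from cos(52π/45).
cos(104π/45) = cos²52π/45 - sin²52π/45 = 0.5592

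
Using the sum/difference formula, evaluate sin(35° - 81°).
sin(35° - 81°) = sin 35° cos 81° - cos 35° sin 81° = -0.7193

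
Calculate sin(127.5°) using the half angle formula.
sin(127.5°) = √((1 - cos 255°)/2) = 0.7934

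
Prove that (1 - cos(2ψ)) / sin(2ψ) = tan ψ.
LHS = 2sin²ψ / (2 sin ψ cos ψ) = sin ψ/cos ψ = tan ψ = RHS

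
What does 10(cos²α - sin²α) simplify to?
10(cos²α - sin²α) = 10(cos(2α)) (using Double angle)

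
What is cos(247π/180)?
cos(247π/180) = -0.3907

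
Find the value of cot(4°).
cot(4°) = 14.3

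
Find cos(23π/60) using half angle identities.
cos(23π/60) = √((1 + cos 23π/30)/2) = 0.3584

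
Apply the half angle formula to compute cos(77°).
cos(77°) = √((1 + cos 154°)/2) = 0.225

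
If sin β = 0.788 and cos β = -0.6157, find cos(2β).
cos(2β) = cos²β - sin²β = -0.2419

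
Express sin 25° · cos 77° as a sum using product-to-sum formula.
sin 25° cos 77° = (1/2)[sin(25°+77°) + sin(25°-77°)]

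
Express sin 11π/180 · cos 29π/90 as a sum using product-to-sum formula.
sin 11π/180 cos 29π/90 = (1/2)[sin(11π/180+29π/90) + sin(11π/180-29π/90)]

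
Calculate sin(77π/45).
sin(77π/45) = -0.788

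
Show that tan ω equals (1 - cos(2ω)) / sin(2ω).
RHS = 2sin²ω / (2 sin ω cos ω) = sin ω/cos ω = tan ω = LHS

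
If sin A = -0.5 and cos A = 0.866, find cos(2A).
cos(2A) = cos²A - sin²A = 0.5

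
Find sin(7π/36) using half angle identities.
sin(7π/36) = √((1 - cos 7π/18)/2) = 0.5736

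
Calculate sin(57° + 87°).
sin(57° + 87°) = sin 57° cos 87° + cos 57° sin 87° = 0.5878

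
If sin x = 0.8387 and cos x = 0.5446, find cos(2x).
cos(2x) = cos²x - sin²x = -0.4068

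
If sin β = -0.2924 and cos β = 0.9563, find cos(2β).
cos(2β) = cos²β - sin²β = 0.829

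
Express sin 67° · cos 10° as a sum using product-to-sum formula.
sin 67° cos 10° = (1/2)[sin(67°+10°) + sin(67°-10°)]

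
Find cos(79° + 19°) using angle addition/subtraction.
cos(79° + 19°) = cos 79° cos 19° - sin 79° sin 19° = -0.1392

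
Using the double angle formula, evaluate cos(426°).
cos(426°) = 1 - 2sin²213° = 0.4067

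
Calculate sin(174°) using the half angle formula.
sin(174°) = √((1 - cos 348°)/2) = 0.1045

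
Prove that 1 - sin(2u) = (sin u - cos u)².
RHS = sin²u - 2 sin u cos u + cos²u = (sin²u + cos²u) - 2 sin u cos u = 1 - sin(2u) = LHS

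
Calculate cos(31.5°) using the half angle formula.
cos(31.5°) = √((1 + cos 63°)/2) = 0.8526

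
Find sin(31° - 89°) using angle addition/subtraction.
sin(31° - 89°) = sin 31° cos 89° - cos 31° sin 89° = -0.848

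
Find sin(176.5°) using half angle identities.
sin(176.5°) = √((1 - cos 353°)/2) = 0.06105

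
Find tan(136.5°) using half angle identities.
tan(136.5°) = sin 273° / (1 + cos 273°) = -0.949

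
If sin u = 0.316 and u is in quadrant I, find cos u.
cos u = 0.9488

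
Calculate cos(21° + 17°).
cos(21° + 17°) = cos 21° cos 17° - sin 21° sin 17° = 0.788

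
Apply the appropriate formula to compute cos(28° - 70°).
cos(28° - 70°) = cos 28° cos 70° + sin 28° sin 70° = 0.7431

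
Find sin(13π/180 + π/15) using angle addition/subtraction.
sin(13π/180 + π/15) = sin 13π/180 cos π/15 + cos 13π/180 sin π/15 = 0.4226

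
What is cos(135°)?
cos(135°) = -√2/2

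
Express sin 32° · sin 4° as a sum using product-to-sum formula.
sin 32° sin 4° = (1/2)[cos(32°-4°) - cos(32°+4°)]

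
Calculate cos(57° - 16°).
cos(57° - 16°) = cos 57° cos 16° + sin 57° sin 16° = 0.7547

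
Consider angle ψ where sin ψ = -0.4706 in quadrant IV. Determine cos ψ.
cos ψ = √(1 - sin²ψ) = 0.8823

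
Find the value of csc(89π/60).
csc(89π/60) = -1.001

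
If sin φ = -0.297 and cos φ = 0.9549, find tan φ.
tan φ = sin φ / cos φ = -0.311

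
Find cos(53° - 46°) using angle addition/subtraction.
cos(53° - 46°) = cos 53° cos 46° + sin 53° sin 46° = 0.9925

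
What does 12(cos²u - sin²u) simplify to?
12(cos²u - sin²u) = 12(cos(2u)) (using Double angle)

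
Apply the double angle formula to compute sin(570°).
sin(570°) = 2 sin 285° cos 285° = -1/2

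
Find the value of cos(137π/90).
cos(137π/90) = 0.06976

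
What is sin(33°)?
sin(33°) = 0.5446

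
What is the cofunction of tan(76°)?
tan(76°) = cot(90° - 76°) = cot(14°)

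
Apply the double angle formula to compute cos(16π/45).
cos(16π/45) = cos²8π/45 - sin²8π/45 = 0.4384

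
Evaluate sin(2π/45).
sin(2π/45) = 0.1392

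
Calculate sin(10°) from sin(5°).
sin(10°) = 2 sin 5° cos 5° = 0.1736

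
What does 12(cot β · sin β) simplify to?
12(cot β · sin β) = 12(cos β) (using Quotient identity)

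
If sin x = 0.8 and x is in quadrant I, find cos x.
cos x = 0.6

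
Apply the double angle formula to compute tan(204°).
tan(204°) = 2 tan 102° / (1 - tan²102°) = 0.4452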